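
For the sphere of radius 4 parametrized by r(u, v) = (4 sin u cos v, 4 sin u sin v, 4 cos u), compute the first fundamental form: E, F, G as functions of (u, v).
E = 16;  F = 0;  G = 16*sin(u)^2

Compute partials: r_u = (4*cos(u)*cos(v), 4*sin(v)*cos(u), -4*sin(u)), r_v = (-4*sin(u)*sin(v), 4*sin(u)*cos(v), 0). Then
  E = r_u · r_u = 16,
  F = r_u · r_v = 0,
  G = r_v · r_v = 16*sin(u)^2.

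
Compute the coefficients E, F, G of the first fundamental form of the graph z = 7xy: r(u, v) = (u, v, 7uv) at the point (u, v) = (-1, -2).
E = 197;  F = 98;  G = 50

Partials: r_u = (1, 0, 7*v), r_v = (0, 1, 7*u). As functions of (u, v):
  E = r_u · r_u = 49*v^2 + 1,
  F = r_u · r_v = 49*u*v,
  G = r_v · r_v = 49*u^2 + 1.
Evaluating at (u, v) = (-1, -2): E = 197, F = 98, G = 50.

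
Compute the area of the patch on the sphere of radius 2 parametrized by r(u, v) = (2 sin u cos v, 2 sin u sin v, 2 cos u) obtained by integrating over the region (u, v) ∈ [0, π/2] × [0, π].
Area = 4*pi

Area = ∫∫ √(EG − F²) du dv with √(EG − F²) = 4*Abs(sin(u)). Integrating over [0, π/2] × [0, π] gives 4*pi.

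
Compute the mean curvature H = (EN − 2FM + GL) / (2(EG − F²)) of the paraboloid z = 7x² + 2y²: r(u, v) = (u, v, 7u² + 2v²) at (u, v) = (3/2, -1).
H = 1003*sqrt(458)/209764

With E = 196*u^2 + 1, F = 56*u*v, G = 16*v^2 + 1, L = 14/sqrt(196*u^2 + 16*v^2 + 1), M = 0, N = 4/sqrt(196*u^2 + 16*v^2 + 1), assemble
  H = (EN − 2FM + GL) / (2(EG − F²)) = (392*u^2 + 112*v^2 + 9)/(196*u^2 + 16*v^2 + 1)^(3/2).
At (u, v) = (3/2, -1): H = 1003*sqrt(458)/209764.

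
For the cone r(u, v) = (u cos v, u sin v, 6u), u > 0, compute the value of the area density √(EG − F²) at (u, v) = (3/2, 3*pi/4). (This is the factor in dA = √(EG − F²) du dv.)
√(EG − F²)|_{(3/2, 3*pi/4)} = 3*sqrt(37)/2

E = 37, F = 0, G = u^2, so EG − F² = 37*u^2. Taking the positive square root: √(EG − F²) = sqrt(37)*Abs(u). At (u, v) = (3/2, 3*pi/4): 3*sqrt(37)/2.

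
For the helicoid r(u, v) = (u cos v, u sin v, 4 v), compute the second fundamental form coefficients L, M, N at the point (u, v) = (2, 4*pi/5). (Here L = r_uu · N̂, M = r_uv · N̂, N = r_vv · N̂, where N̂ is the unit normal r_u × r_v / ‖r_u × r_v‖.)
L = 0;  M = -2*sqrt(5)/5;  N = 0

Compute the unit normal N̂(u, v) = (4*sin(v)/sqrt(u^2 + 16), -4*cos(v)/sqrt(u^2 + 16), u/sqrt(u^2 + 16)), and the second partials r_uu, r_uv, r_vv. Take dot products:
  L(u, v) = r_uu · N̂ = 0,
  M(u, v) = r_uv · N̂ = -4/sqrt(u^2 + 16),
  N(u, v) = r_vv · N̂ = 0.
Evaluating at (u, v) = (2, 4*pi/5):
  L = 0, M = -2*sqrt(5)/5, N = 0.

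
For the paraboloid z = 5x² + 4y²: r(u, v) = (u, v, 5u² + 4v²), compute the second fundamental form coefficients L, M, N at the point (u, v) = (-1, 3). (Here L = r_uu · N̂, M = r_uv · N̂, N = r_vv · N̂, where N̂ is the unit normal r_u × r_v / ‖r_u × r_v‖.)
L = 10*sqrt(677)/677;  M = 0;  N = 8*sqrt(677)/677

Compute the unit normal N̂(u, v) = (-10*u/sqrt(100*u^2 + 64*v^2 + 1), -8*v/sqrt(100*u^2 + 64*v^2 + 1), 1/sqrt(100*u^2 + 64*v^2 + 1)), and the second partials r_uu, r_uv, r_vv. Take dot products:
  L(u, v) = r_uu · N̂ = 10/sqrt(100*u^2 + 64*v^2 + 1),
  M(u, v) = r_uv · N̂ = 0,
  N(u, v) = r_vv · N̂ = 8/sqrt(100*u^2 + 64*v^2 + 1).
Evaluating at (u, v) = (-1, 3):
  L = 10*sqrt(677)/677, M = 0, N = 8*sqrt(677)/677.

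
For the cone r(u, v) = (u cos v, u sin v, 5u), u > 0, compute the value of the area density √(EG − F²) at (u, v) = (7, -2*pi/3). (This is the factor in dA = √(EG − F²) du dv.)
√(EG − F²)|_{(7, -2*pi/3)} = 7*sqrt(26)

E = 26, F = 0, G = u^2, so EG − F² = 26*u^2. Taking the positive square root: √(EG − F²) = sqrt(26)*Abs(u). At (u, v) = (7, -2*pi/3): 7*sqrt(26).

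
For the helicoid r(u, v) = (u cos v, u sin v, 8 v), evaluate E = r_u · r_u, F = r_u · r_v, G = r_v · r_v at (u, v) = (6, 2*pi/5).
E = 1;  F = 0;  G = 100

Partials: r_u = (cos(v), sin(v), 0), r_v = (-u*sin(v), u*cos(v), 8). As functions of (u, v):
  E = r_u · r_u = 1,
  F = r_u · r_v = 0,
  G = r_v · r_v = u^2 + 64.
Evaluating at (u, v) = (6, 2*pi/5): E = 1, F = 0, G = 100.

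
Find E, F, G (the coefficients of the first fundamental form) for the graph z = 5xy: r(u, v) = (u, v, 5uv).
E = 25*v^2 + 1;  F = 25*u*v;  G = 25*u^2 + 1

Compute partials: r_u = (1, 0, 5*v), r_v = (0, 1, 5*u). Then
  E = r_u · r_u = 25*v^2 + 1,
  F = r_u · r_v = 25*u*v,
  G = r_v · r_v = 25*u^2 + 1.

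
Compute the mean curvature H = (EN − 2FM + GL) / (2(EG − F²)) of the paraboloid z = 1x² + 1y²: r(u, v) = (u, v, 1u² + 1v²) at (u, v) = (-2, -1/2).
H = 19*sqrt(2)/108

With E = 4*u^2 + 1, F = 4*u*v, G = 4*v^2 + 1, L = 2/sqrt(4*u^2 + 4*v^2 + 1), M = 0, N = 2/sqrt(4*u^2 + 4*v^2 + 1), assemble
  H = (EN − 2FM + GL) / (2(EG − F²)) = 2*(2*u^2 + 2*v^2 + 1)/(4*u^2 + 4*v^2 + 1)^(3/2).
At (u, v) = (-2, -1/2): H = 19*sqrt(2)/108.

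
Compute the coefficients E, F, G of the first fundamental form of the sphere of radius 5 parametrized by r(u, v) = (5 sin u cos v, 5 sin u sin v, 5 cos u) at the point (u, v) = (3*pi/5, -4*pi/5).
E = 25;  F = 0;  G = 25*sqrt(5)/8 + 125/8

Partials: r_u = (5*cos(u)*cos(v), 5*sin(v)*cos(u), -5*sin(u)), r_v = (-5*sin(u)*sin(v), 5*sin(u)*cos(v), 0). As functions of (u, v):
  E = r_u · r_u = 25,
  F = r_u · r_v = 0,
  G = r_v · r_v = 25*sin(u)^2.
Evaluating at (u, v) = (3*pi/5, -4*pi/5): E = 25, F = 0, G = 25*sqrt(5)/8 + 125/8.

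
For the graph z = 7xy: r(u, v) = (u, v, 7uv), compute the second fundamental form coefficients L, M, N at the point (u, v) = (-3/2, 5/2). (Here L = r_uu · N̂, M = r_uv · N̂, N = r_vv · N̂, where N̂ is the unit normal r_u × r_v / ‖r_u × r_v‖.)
L = 0;  M = 7*sqrt(1670)/835;  N = 0

Compute the unit normal N̂(u, v) = (-7*v/sqrt(49*u^2 + 49*v^2 + 1), -7*u/sqrt(49*u^2 + 49*v^2 + 1), 1/sqrt(49*u^2 + 49*v^2 + 1)), and the second partials r_uu, r_uv, r_vv. Take dot products:
  L(u, v) = r_uu · N̂ = 0,
  M(u, v) = r_uv · N̂ = 7/sqrt(49*u^2 + 49*v^2 + 1),
  N(u, v) = r_vv · N̂ = 0.
Evaluating at (u, v) = (-3/2, 5/2):
  L = 0, M = 7*sqrt(1670)/835, N = 0.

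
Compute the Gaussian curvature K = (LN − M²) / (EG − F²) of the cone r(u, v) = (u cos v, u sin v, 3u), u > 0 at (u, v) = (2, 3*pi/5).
K = 0

Coefficients of the first fundamental form: E = 10, F = 0, G = u^2.
Coefficients of the second fundamental form: L = 0, M = 0, N = 3*sqrt(10)*u^2/(10*Abs(u)).
Assemble K = (LN − M²)/(EG − F²) = 0. At (u, v) = (2, 3*pi/5): K = 0.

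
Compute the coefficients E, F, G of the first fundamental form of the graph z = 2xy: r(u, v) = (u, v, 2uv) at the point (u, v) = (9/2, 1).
E = 5;  F = 18;  G = 82

Partials: r_u = (1, 0, 2*v), r_v = (0, 1, 2*u). As functions of (u, v):
  E = r_u · r_u = 4*v^2 + 1,
  F = r_u · r_v = 4*u*v,
  G = r_v · r_v = 4*u^2 + 1.
Evaluating at (u, v) = (9/2, 1): E = 5, F = 18, G = 82.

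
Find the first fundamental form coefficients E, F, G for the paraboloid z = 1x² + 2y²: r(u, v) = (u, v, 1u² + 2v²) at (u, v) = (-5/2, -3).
E = 26;  F = 60;  G = 145

Partials: r_u = (1, 0, 2*u), r_v = (0, 1, 4*v). As functions of (u, v):
  E = r_u · r_u = 4*u^2 + 1,
  F = r_u · r_v = 8*u*v,
  G = r_v · r_v = 16*v^2 + 1.
Evaluating at (u, v) = (-5/2, -3): E = 26, F = 60, G = 145.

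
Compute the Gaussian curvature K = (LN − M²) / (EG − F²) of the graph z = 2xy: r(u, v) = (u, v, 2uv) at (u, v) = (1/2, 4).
K = -1/1089

Coefficients of the first fundamental form: E = 4*v^2 + 1, F = 4*u*v, G = 4*u^2 + 1.
Coefficients of the second fundamental form: L = 0, M = 2/sqrt(4*u^2 + 4*v^2 + 1), N = 0.
Assemble K = (LN − M²)/(EG − F²) = -4/(16*u^4 + 32*u^2*v^2 + 8*u^2 + 16*v^4 + 8*v^2 + 1). At (u, v) = (1/2, 4): K = -1/1089.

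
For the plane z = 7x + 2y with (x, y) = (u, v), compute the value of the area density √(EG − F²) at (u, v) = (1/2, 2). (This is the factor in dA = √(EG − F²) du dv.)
√(EG − F²)|_{(1/2, 2)} = 3*sqrt(6)

E = 50, F = 14, G = 5, so EG − F² = 54. Taking the positive square root: √(EG − F²) = 3*sqrt(6). At (u, v) = (1/2, 2): 3*sqrt(6).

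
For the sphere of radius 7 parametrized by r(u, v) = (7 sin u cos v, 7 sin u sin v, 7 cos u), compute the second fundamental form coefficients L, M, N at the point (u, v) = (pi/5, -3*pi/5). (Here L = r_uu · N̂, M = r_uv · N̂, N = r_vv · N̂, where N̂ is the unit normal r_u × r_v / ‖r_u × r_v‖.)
L = -7;  M = 0;  N = -35/8 + 7*sqrt(5)/8

Compute the unit normal N̂(u, v) = (sin(u)^2*cos(v)/Abs(sin(u)), sin(u)^2*sin(v)/Abs(sin(u)), sin(2*u)/(2*Abs(sin(u)))), and the second partials r_uu, r_uv, r_vv. Take dot products:
  L(u, v) = r_uu · N̂ = -7*sin(u)/Abs(sin(u)),
  M(u, v) = r_uv · N̂ = 0,
  N(u, v) = r_vv · N̂ = -7*sin(u)^3/Abs(sin(u)).
Evaluating at (u, v) = (pi/5, -3*pi/5):
  L = -7, M = 0, N = -35/8 + 7*sqrt(5)/8.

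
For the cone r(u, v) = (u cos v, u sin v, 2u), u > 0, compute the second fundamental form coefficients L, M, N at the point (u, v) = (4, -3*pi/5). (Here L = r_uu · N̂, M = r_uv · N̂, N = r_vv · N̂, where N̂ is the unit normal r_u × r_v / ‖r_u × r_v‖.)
L = 0;  M = 0;  N = 8*sqrt(5)/5

Compute the unit normal N̂(u, v) = (-2*sqrt(5)*u*cos(v)/(5*Abs(u)), -2*sqrt(5)*u*sin(v)/(5*Abs(u)), sqrt(5)*u/(5*Abs(u))), and the second partials r_uu, r_uv, r_vv. Take dot products:
  L(u, v) = r_uu · N̂ = 0,
  M(u, v) = r_uv · N̂ = 0,
  N(u, v) = r_vv · N̂ = 2*sqrt(5)*u^2/(5*Abs(u)).
Evaluating at (u, v) = (4, -3*pi/5):
  L = 0, M = 0, N = 8*sqrt(5)/5.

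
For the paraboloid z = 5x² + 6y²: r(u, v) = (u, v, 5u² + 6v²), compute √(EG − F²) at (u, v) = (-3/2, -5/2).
√(EG − F²)|_{(-3/2, -5/2)} = sqrt(1126)

E = 100*u^2 + 1, F = 120*u*v, G = 144*v^2 + 1; EG − F² = 100*u^2 + 144*v^2 + 1; √(EG − F²) = sqrt(100*u^2 + 144*v^2 + 1). At the given point: sqrt(1126).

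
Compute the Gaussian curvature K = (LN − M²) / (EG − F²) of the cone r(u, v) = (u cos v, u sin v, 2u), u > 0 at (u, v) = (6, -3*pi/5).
K = 0

Coefficients of the first fundamental form: E = 5, F = 0, G = u^2.
Coefficients of the second fundamental form: L = 0, M = 0, N = 2*sqrt(5)*u^2/(5*Abs(u)).
Assemble K = (LN − M²)/(EG − F²) = 0. At (u, v) = (6, -3*pi/5): K = 0.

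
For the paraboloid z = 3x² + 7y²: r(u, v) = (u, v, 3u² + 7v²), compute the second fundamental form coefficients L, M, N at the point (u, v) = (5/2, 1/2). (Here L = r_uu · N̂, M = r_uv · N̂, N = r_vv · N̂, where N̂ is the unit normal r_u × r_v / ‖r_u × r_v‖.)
L = 6*sqrt(11)/55;  M = 0;  N = 14*sqrt(11)/55

Compute the unit normal N̂(u, v) = (-6*u/sqrt(36*u^2 + 196*v^2 + 1), -14*v/sqrt(36*u^2 + 196*v^2 + 1), 1/sqrt(36*u^2 + 196*v^2 + 1)), and the second partials r_uu, r_uv, r_vv. Take dot products:
  L(u, v) = r_uu · N̂ = 6/sqrt(36*u^2 + 196*v^2 + 1),
  M(u, v) = r_uv · N̂ = 0,
  N(u, v) = r_vv · N̂ = 14/sqrt(36*u^2 + 196*v^2 + 1).
Evaluating at (u, v) = (5/2, 1/2):
  L = 6*sqrt(11)/55, M = 0, N = 14*sqrt(11)/55.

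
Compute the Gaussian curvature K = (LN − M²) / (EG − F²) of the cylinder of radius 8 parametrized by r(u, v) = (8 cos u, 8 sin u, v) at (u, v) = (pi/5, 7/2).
K = 0

Coefficients of the first fundamental form: E = 64, F = 0, G = 1.
Coefficients of the second fundamental form: L = -8, M = 0, N = 0.
Assemble K = (LN − M²)/(EG − F²) = 0. At (u, v) = (pi/5, 7/2): K = 0.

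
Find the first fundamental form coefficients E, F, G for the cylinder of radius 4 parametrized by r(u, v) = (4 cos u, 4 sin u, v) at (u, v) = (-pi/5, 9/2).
E = 16;  F = 0;  G = 1

Partials: r_u = (-4*sin(u), 4*cos(u), 0), r_v = (0, 0, 1). As functions of (u, v):
  E = r_u · r_u = 16,
  F = r_u · r_v = 0,
  G = r_v · r_v = 1.
Evaluating at (u, v) = (-pi/5, 9/2): E = 16, F = 0, G = 1.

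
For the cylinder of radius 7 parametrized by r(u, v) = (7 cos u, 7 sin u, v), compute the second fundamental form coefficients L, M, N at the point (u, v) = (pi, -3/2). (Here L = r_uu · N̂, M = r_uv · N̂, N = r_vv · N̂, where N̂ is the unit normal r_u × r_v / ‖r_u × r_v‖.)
L = -7;  M = 0;  N = 0

Compute the unit normal N̂(u, v) = (cos(u), sin(u), 0), and the second partials r_uu, r_uv, r_vv. Take dot products:
  L(u, v) = r_uu · N̂ = -7,
  M(u, v) = r_uv · N̂ = 0,
  N(u, v) = r_vv · N̂ = 0.
Evaluating at (u, v) = (pi, -3/2):
  L = -7, M = 0, N = 0.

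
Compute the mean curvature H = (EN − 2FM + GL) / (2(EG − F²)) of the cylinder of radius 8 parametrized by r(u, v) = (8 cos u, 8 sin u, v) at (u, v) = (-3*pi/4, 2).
H = -1/16

With E = 64, F = 0, G = 1, L = -8, M = 0, N = 0, assemble
  H = (EN − 2FM + GL) / (2(EG − F²)) = -1/16.
At (u, v) = (-3*pi/4, 2): H = -1/16.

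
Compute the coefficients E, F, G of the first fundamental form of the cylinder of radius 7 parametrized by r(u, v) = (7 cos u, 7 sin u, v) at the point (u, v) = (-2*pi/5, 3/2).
E = 49;  F = 0;  G = 1

Partials: r_u = (-7*sin(u), 7*cos(u), 0), r_v = (0, 0, 1). As functions of (u, v):
  E = r_u · r_u = 49,
  F = r_u · r_v = 0,
  G = r_v · r_v = 1.
Evaluating at (u, v) = (-2*pi/5, 3/2): E = 49, F = 0, G = 1.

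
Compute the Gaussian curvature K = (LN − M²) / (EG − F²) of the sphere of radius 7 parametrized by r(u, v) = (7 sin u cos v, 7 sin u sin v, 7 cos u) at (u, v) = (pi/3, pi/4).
K = 1/49

Coefficients of the first fundamental form: E = 49, F = 0, G = 49*sin(u)^2.
Coefficients of the second fundamental form: L = -7*sin(u)/Abs(sin(u)), M = 0, N = -7*sin(u)^3/Abs(sin(u)).
Assemble K = (LN − M²)/(EG − F²) = 1/49. At (u, v) = (pi/3, pi/4): K = 1/49.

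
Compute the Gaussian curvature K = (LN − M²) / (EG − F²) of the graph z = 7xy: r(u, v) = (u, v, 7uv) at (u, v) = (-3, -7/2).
K = -784/17380561

Coefficients of the first fundamental form: E = 49*v^2 + 1, F = 49*u*v, G = 49*u^2 + 1.
Coefficients of the second fundamental form: L = 0, M = 7/sqrt(49*u^2 + 49*v^2 + 1), N = 0.
Assemble K = (LN − M²)/(EG − F²) = -49/(2401*u^4 + 4802*u^2*v^2 + 98*u^2 + 2401*v^4 + 98*v^2 + 1). At (u, v) = (-3, -7/2): K = -784/17380561.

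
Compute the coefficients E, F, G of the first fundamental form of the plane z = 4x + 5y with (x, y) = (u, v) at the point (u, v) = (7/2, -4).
E = 17;  F = 20;  G = 26

Partials: r_u = (1, 0, 4), r_v = (0, 1, 5). As functions of (u, v):
  E = r_u · r_u = 17,
  F = r_u · r_v = 20,
  G = r_v · r_v = 26.
Evaluating at (u, v) = (7/2, -4): E = 17, F = 20, G = 26.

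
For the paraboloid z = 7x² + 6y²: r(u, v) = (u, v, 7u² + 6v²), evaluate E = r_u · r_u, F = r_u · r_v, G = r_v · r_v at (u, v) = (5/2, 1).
E = 1226;  F = 420;  G = 145

Partials: r_u = (1, 0, 14*u), r_v = (0, 1, 12*v). As functions of (u, v):
  E = r_u · r_u = 196*u^2 + 1,
  F = r_u · r_v = 168*u*v,
  G = r_v · r_v = 144*v^2 + 1.
Evaluating at (u, v) = (5/2, 1): E = 1226, F = 420, G = 145.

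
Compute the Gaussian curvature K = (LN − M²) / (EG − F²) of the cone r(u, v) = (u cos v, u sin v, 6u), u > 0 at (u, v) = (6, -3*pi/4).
K = 0

Coefficients of the first fundamental form: E = 37, F = 0, G = u^2.
Coefficients of the second fundamental form: L = 0, M = 0, N = 6*sqrt(37)*u^2/(37*Abs(u)).
Assemble K = (LN − M²)/(EG − F²) = 0. At (u, v) = (6, -3*pi/4): K = 0.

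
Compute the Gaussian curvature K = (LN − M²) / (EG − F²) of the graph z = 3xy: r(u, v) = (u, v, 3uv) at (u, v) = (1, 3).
K = -9/8281

Coefficients of the first fundamental form: E = 9*v^2 + 1, F = 9*u*v, G = 9*u^2 + 1.
Coefficients of the second fundamental form: L = 0, M = 3/sqrt(9*u^2 + 9*v^2 + 1), N = 0.
Assemble K = (LN − M²)/(EG − F²) = -9/(81*u^4 + 162*u^2*v^2 + 18*u^2 + 81*v^4 + 18*v^2 + 1). At (u, v) = (1, 3): K = -9/8281.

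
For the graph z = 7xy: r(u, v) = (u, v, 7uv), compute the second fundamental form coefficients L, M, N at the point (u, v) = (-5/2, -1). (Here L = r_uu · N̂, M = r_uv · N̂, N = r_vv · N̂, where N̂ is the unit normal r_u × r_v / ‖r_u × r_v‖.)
L = 0;  M = 14*sqrt(57)/285;  N = 0

Compute the unit normal N̂(u, v) = (-7*v/sqrt(49*u^2 + 49*v^2 + 1), -7*u/sqrt(49*u^2 + 49*v^2 + 1), 1/sqrt(49*u^2 + 49*v^2 + 1)), and the second partials r_uu, r_uv, r_vv. Take dot products:
  L(u, v) = r_uu · N̂ = 0,
  M(u, v) = r_uv · N̂ = 7/sqrt(49*u^2 + 49*v^2 + 1),
  N(u, v) = r_vv · N̂ = 0.
Evaluating at (u, v) = (-5/2, -1):
  L = 0, M = 14*sqrt(57)/285, N = 0.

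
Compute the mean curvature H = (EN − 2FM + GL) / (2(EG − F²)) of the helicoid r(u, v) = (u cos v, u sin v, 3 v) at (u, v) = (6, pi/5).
H = 0

With E = 1, F = 0, G = u^2 + 9, L = 0, M = -3/sqrt(u^2 + 9), N = 0, assemble
  H = (EN − 2FM + GL) / (2(EG − F²)) = 0.
At (u, v) = (6, pi/5): H = 0.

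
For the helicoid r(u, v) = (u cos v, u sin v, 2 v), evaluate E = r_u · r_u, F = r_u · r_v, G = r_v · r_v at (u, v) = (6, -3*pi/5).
E = 1;  F = 0;  G = 40

Partials: r_u = (cos(v), sin(v), 0), r_v = (-u*sin(v), u*cos(v), 2). As functions of (u, v):
  E = r_u · r_u = 1,
  F = r_u · r_v = 0,
  G = r_v · r_v = u^2 + 4.
Evaluating at (u, v) = (6, -3*pi/5): E = 1, F = 0, G = 40.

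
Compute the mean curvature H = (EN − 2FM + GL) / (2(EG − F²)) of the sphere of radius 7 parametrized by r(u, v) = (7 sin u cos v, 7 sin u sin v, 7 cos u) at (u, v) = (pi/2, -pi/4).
H = -1/7

With E = 49, F = 0, G = 49*sin(u)^2, L = -7*sin(u)/Abs(sin(u)), M = 0, N = -7*sin(u)^3/Abs(sin(u)), assemble
  H = (EN − 2FM + GL) / (2(EG − F²)) = -sin(u)/(7*Abs(sin(u))).
At (u, v) = (pi/2, -pi/4): H = -1/7.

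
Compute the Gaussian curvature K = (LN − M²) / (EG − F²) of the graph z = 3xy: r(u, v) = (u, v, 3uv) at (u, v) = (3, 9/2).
K = -144/1117249

Coefficients of the first fundamental form: E = 9*v^2 + 1, F = 9*u*v, G = 9*u^2 + 1.
Coefficients of the second fundamental form: L = 0, M = 3/sqrt(9*u^2 + 9*v^2 + 1), N = 0.
Assemble K = (LN − M²)/(EG − F²) = -9/(81*u^4 + 162*u^2*v^2 + 18*u^2 + 81*v^4 + 18*v^2 + 1). At (u, v) = (3, 9/2): K = -144/1117249.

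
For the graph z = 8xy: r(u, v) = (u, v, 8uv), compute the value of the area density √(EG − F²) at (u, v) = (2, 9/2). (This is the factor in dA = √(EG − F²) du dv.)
√(EG − F²)|_{(2, 9/2)} = sqrt(1553)

E = 64*v^2 + 1, F = 64*u*v, G = 64*u^2 + 1, so EG − F² = 64*u^2 + 64*v^2 + 1. Taking the positive square root: √(EG − F²) = sqrt(64*u^2 + 64*v^2 + 1). At (u, v) = (2, 9/2): sqrt(1553).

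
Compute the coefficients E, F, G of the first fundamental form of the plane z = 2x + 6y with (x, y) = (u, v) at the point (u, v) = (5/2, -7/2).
E = 5;  F = 12;  G = 37

Partials: r_u = (1, 0, 2), r_v = (0, 1, 6). As functions of (u, v):
  E = r_u · r_u = 5,
  F = r_u · r_v = 12,
  G = r_v · r_v = 37.
Evaluating at (u, v) = (5/2, -7/2): E = 5, F = 12, G = 37.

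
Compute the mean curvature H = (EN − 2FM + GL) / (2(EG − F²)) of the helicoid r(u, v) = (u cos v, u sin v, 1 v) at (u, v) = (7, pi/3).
H = 0

With E = 1, F = 0, G = u^2 + 1, L = 0, M = -1/sqrt(u^2 + 1), N = 0, assemble
  H = (EN − 2FM + GL) / (2(EG − F²)) = 0.
At (u, v) = (7, pi/3): H = 0.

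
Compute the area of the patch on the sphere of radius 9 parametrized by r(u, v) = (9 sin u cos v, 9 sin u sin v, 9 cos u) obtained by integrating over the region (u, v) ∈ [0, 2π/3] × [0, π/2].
Area = 243*pi/4

Area = ∫∫ √(EG − F²) du dv with √(EG − F²) = 81*Abs(sin(u)). Integrating over [0, 2π/3] × [0, π/2] gives 243*pi/4.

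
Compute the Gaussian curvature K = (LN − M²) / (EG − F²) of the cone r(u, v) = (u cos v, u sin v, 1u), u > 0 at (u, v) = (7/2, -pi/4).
K = 0

Coefficients of the first fundamental form: E = 2, F = 0, G = u^2.
Coefficients of the second fundamental form: L = 0, M = 0, N = sqrt(2)*u^2/(2*Abs(u)).
Assemble K = (LN − M²)/(EG − F²) = 0. At (u, v) = (7/2, -pi/4): K = 0.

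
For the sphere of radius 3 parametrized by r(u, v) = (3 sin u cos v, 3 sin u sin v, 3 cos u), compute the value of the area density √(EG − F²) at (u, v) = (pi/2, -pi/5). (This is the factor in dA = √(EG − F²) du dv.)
√(EG − F²)|_{(pi/2, -pi/5)} = 9

E = 9, F = 0, G = 9*sin(u)^2, so EG − F² = 81*sin(u)^2. Taking the positive square root: √(EG − F²) = 9*Abs(sin(u)). At (u, v) = (pi/2, -pi/5): 9.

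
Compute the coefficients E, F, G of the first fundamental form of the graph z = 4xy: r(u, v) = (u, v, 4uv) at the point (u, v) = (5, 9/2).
E = 325;  F = 360;  G = 401

Partials: r_u = (1, 0, 4*v), r_v = (0, 1, 4*u). As functions of (u, v):
  E = r_u · r_u = 16*v^2 + 1,
  F = r_u · r_v = 16*u*v,
  G = r_v · r_v = 16*u^2 + 1.
Evaluating at (u, v) = (5, 9/2): E = 325, F = 360, G = 401.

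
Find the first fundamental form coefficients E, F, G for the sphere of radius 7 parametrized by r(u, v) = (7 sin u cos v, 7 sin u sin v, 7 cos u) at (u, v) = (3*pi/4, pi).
E = 49;  F = 0;  G = 49/2

Partials: r_u = (7*cos(u)*cos(v), 7*sin(v)*cos(u), -7*sin(u)), r_v = (-7*sin(u)*sin(v), 7*sin(u)*cos(v), 0). As functions of (u, v):
  E = r_u · r_u = 49,
  F = r_u · r_v = 0,
  G = r_v · r_v = 49*sin(u)^2.
Evaluating at (u, v) = (3*pi/4, pi): E = 49, F = 0, G = 49/2.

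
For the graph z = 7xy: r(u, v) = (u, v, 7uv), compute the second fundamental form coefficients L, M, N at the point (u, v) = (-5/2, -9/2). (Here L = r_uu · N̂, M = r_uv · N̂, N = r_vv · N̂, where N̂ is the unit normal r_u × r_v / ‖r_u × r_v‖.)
L = 0;  M = 7*sqrt(5198)/2599;  N = 0

Compute the unit normal N̂(u, v) = (-7*v/sqrt(49*u^2 + 49*v^2 + 1), -7*u/sqrt(49*u^2 + 49*v^2 + 1), 1/sqrt(49*u^2 + 49*v^2 + 1)), and the second partials r_uu, r_uv, r_vv. Take dot products:
  L(u, v) = r_uu · N̂ = 0,
  M(u, v) = r_uv · N̂ = 7/sqrt(49*u^2 + 49*v^2 + 1),
  N(u, v) = r_vv · N̂ = 0.
Evaluating at (u, v) = (-5/2, -9/2):
  L = 0, M = 7*sqrt(5198)/2599, N = 0.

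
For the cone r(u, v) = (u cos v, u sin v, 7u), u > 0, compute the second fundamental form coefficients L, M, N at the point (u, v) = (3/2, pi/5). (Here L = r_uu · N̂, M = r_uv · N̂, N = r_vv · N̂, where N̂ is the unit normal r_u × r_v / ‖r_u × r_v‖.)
L = 0;  M = 0;  N = 21*sqrt(2)/20

Compute the unit normal N̂(u, v) = (-7*sqrt(2)*u*cos(v)/(10*Abs(u)), -7*sqrt(2)*u*sin(v)/(10*Abs(u)), sqrt(2)*u/(10*Abs(u))), and the second partials r_uu, r_uv, r_vv. Take dot products:
  L(u, v) = r_uu · N̂ = 0,
  M(u, v) = r_uv · N̂ = 0,
  N(u, v) = r_vv · N̂ = 7*sqrt(2)*u^2/(10*Abs(u)).
Evaluating at (u, v) = (3/2, pi/5):
  L = 0, M = 0, N = 21*sqrt(2)/20.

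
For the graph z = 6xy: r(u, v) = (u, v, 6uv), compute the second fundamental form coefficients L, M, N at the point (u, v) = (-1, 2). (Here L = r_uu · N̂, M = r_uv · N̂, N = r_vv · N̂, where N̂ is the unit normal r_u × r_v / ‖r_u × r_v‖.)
L = 0;  M = 6*sqrt(181)/181;  N = 0

Compute the unit normal N̂(u, v) = (-6*v/sqrt(36*u^2 + 36*v^2 + 1), -6*u/sqrt(36*u^2 + 36*v^2 + 1), 1/sqrt(36*u^2 + 36*v^2 + 1)), and the second partials r_uu, r_uv, r_vv. Take dot products:
  L(u, v) = r_uu · N̂ = 0,
  M(u, v) = r_uv · N̂ = 6/sqrt(36*u^2 + 36*v^2 + 1),
  N(u, v) = r_vv · N̂ = 0.
Evaluating at (u, v) = (-1, 2):
  L = 0, M = 6*sqrt(181)/181, N = 0.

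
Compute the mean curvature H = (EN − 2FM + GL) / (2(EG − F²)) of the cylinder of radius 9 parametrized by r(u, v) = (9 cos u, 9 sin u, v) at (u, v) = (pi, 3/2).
H = -1/18

With E = 81, F = 0, G = 1, L = -9, M = 0, N = 0, assemble
  H = (EN − 2FM + GL) / (2(EG − F²)) = -1/18.
At (u, v) = (pi, 3/2): H = -1/18.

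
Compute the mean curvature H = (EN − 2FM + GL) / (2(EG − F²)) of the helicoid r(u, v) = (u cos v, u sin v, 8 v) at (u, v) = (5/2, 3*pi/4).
H = 0

With E = 1, F = 0, G = u^2 + 64, L = 0, M = -8/sqrt(u^2 + 64), N = 0, assemble
  H = (EN − 2FM + GL) / (2(EG − F²)) = 0.
At (u, v) = (5/2, 3*pi/4): H = 0.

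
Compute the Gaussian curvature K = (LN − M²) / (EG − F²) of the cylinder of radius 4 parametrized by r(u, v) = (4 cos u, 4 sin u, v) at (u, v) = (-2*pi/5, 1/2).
K = 0

Coefficients of the first fundamental form: E = 16, F = 0, G = 1.
Coefficients of the second fundamental form: L = -4, M = 0, N = 0.
Assemble K = (LN − M²)/(EG − F²) = 0. At (u, v) = (-2*pi/5, 1/2): K = 0.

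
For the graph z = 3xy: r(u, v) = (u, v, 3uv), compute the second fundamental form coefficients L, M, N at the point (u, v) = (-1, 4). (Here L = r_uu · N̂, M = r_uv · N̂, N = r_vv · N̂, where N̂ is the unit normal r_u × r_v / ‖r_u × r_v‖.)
L = 0;  M = 3*sqrt(154)/154;  N = 0

Compute the unit normal N̂(u, v) = (-3*v/sqrt(9*u^2 + 9*v^2 + 1), -3*u/sqrt(9*u^2 + 9*v^2 + 1), 1/sqrt(9*u^2 + 9*v^2 + 1)), and the second partials r_uu, r_uv, r_vv. Take dot products:
  L(u, v) = r_uu · N̂ = 0,
  M(u, v) = r_uv · N̂ = 3/sqrt(9*u^2 + 9*v^2 + 1),
  N(u, v) = r_vv · N̂ = 0.
Evaluating at (u, v) = (-1, 4):
  L = 0, M = 3*sqrt(154)/154, N = 0.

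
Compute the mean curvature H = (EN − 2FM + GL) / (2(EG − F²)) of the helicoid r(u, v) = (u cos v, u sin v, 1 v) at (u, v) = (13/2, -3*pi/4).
H = 0

With E = 1, F = 0, G = u^2 + 1, L = 0, M = -1/sqrt(u^2 + 1), N = 0, assemble
  H = (EN − 2FM + GL) / (2(EG − F²)) = 0.
At (u, v) = (13/2, -3*pi/4): H = 0.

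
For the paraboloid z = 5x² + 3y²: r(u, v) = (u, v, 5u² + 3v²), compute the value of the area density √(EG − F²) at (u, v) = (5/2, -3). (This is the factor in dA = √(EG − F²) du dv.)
√(EG − F²)|_{(5/2, -3)} = 5*sqrt(38)

E = 100*u^2 + 1, F = 60*u*v, G = 36*v^2 + 1, so EG − F² = 100*u^2 + 36*v^2 + 1. Taking the positive square root: √(EG − F²) = sqrt(100*u^2 + 36*v^2 + 1). At (u, v) = (5/2, -3): 5*sqrt(38).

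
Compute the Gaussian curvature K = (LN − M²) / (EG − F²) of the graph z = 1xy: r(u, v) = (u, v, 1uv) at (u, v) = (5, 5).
K = -1/2601

Coefficients of the first fundamental form: E = v^2 + 1, F = u*v, G = u^2 + 1.
Coefficients of the second fundamental form: L = 0, M = 1/sqrt(u^2 + v^2 + 1), N = 0.
Assemble K = (LN − M²)/(EG − F²) = 1/((u^2*v^2 - (u^2 + 1)*(v^2 + 1))*(u^2 + v^2 + 1)). At (u, v) = (5, 5): K = -1/2601.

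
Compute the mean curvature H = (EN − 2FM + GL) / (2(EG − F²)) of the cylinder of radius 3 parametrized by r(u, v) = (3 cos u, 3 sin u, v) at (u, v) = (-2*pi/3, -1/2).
H = -1/6

With E = 9, F = 0, G = 1, L = -3, M = 0, N = 0, assemble
  H = (EN − 2FM + GL) / (2(EG − F²)) = -1/6.
At (u, v) = (-2*pi/3, -1/2): H = -1/6.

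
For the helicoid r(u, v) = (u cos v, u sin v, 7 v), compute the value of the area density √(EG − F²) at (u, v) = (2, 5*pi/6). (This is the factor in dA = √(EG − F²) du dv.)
√(EG − F²)|_{(2, 5*pi/6)} = sqrt(53)

E = 1, F = 0, G = u^2 + 49, so EG − F² = u^2 + 49. Taking the positive square root: √(EG − F²) = sqrt(u^2 + 49). At (u, v) = (2, 5*pi/6): sqrt(53).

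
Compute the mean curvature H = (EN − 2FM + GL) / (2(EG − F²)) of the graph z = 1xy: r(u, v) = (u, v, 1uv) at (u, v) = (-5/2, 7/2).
H = 35*sqrt(78)/3042

With E = v^2 + 1, F = u*v, G = u^2 + 1, L = 0, M = 1/sqrt(u^2 + v^2 + 1), N = 0, assemble
  H = (EN − 2FM + GL) / (2(EG − F²)) = -u*v/(u^2 + v^2 + 1)^(3/2).
At (u, v) = (-5/2, 7/2): H = 35*sqrt(78)/3042.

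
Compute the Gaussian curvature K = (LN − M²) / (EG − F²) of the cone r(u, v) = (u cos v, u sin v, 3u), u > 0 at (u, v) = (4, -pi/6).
K = 0

Coefficients of the first fundamental form: E = 10, F = 0, G = u^2.
Coefficients of the second fundamental form: L = 0, M = 0, N = 3*sqrt(10)*u^2/(10*Abs(u)).
Assemble K = (LN − M²)/(EG − F²) = 0. At (u, v) = (4, -pi/6): K = 0.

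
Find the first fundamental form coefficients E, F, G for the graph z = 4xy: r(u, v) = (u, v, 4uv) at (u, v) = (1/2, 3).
E = 145;  F = 24;  G = 5

Partials: r_u = (1, 0, 4*v), r_v = (0, 1, 4*u). As functions of (u, v):
  E = r_u · r_u = 16*v^2 + 1,
  F = r_u · r_v = 16*u*v,
  G = r_v · r_v = 16*u^2 + 1.
Evaluating at (u, v) = (1/2, 3): E = 145, F = 24, G = 5.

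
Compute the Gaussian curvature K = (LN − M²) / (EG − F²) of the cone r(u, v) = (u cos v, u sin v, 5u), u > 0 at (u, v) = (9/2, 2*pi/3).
K = 0

Coefficients of the first fundamental form: E = 26, F = 0, G = u^2.
Coefficients of the second fundamental form: L = 0, M = 0, N = 5*sqrt(26)*u^2/(26*Abs(u)).
Assemble K = (LN − M²)/(EG − F²) = 0. At (u, v) = (9/2, 2*pi/3): K = 0.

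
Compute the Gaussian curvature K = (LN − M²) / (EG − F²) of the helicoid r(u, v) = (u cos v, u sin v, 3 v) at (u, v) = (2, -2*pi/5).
K = -9/169

Coefficients of the first fundamental form: E = 1, F = 0, G = u^2 + 9.
Coefficients of the second fundamental form: L = 0, M = -3/sqrt(u^2 + 9), N = 0.
Assemble K = (LN − M²)/(EG − F²) = -9/(u^2 + 9)^2. At (u, v) = (2, -2*pi/5): K = -9/169.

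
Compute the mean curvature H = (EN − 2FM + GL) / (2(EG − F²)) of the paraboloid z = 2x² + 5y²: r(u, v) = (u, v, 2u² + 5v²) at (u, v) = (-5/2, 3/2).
H = 957*sqrt(326)/106276

With E = 16*u^2 + 1, F = 40*u*v, G = 100*v^2 + 1, L = 4/sqrt(16*u^2 + 100*v^2 + 1), M = 0, N = 10/sqrt(16*u^2 + 100*v^2 + 1), assemble
  H = (EN − 2FM + GL) / (2(EG − F²)) = (80*u^2 + 200*v^2 + 7)/(16*u^2 + 100*v^2 + 1)^(3/2).
At (u, v) = (-5/2, 3/2): H = 957*sqrt(326)/106276.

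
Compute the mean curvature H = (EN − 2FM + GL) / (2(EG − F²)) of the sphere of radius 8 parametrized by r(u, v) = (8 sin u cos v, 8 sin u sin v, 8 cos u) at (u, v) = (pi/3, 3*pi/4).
H = -1/8

With E = 64, F = 0, G = 64*sin(u)^2, L = -8*sin(u)/Abs(sin(u)), M = 0, N = -8*sin(u)^3/Abs(sin(u)), assemble
  H = (EN − 2FM + GL) / (2(EG − F²)) = -sin(u)/(8*Abs(sin(u))).
At (u, v) = (pi/3, 3*pi/4): H = -1/8.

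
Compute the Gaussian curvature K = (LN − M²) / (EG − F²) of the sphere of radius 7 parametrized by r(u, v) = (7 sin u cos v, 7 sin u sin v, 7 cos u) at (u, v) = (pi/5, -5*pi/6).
K = 1/49

Coefficients of the first fundamental form: E = 49, F = 0, G = 49*sin(u)^2.
Coefficients of the second fundamental form: L = -7*sin(u)/Abs(sin(u)), M = 0, N = -7*sin(u)^3/Abs(sin(u)).
Assemble K = (LN − M²)/(EG − F²) = 1/49. At (u, v) = (pi/5, -5*pi/6): K = 1/49.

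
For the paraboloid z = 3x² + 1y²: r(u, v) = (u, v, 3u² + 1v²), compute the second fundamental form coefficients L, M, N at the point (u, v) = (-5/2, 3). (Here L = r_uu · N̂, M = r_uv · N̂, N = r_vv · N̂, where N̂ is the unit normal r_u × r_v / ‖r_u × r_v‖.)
L = 3*sqrt(262)/131;  M = 0;  N = sqrt(262)/131

Compute the unit normal N̂(u, v) = (-6*u/sqrt(36*u^2 + 4*v^2 + 1), -2*v/sqrt(36*u^2 + 4*v^2 + 1), 1/sqrt(36*u^2 + 4*v^2 + 1)), and the second partials r_uu, r_uv, r_vv. Take dot products:
  L(u, v) = r_uu · N̂ = 6/sqrt(36*u^2 + 4*v^2 + 1),
  M(u, v) = r_uv · N̂ = 0,
  N(u, v) = r_vv · N̂ = 2/sqrt(36*u^2 + 4*v^2 + 1).
Evaluating at (u, v) = (-5/2, 3):
  L = 3*sqrt(262)/131, M = 0, N = sqrt(262)/131.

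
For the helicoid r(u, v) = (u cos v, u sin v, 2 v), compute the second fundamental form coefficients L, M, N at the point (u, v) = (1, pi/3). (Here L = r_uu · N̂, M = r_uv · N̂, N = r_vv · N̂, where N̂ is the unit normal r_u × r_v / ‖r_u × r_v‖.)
L = 0;  M = -2*sqrt(5)/5;  N = 0

Compute the unit normal N̂(u, v) = (2*sin(v)/sqrt(u^2 + 4), -2*cos(v)/sqrt(u^2 + 4), u/sqrt(u^2 + 4)), and the second partials r_uu, r_uv, r_vv. Take dot products:
  L(u, v) = r_uu · N̂ = 0,
  M(u, v) = r_uv · N̂ = -2/sqrt(u^2 + 4),
  N(u, v) = r_vv · N̂ = 0.
Evaluating at (u, v) = (1, pi/3):
  L = 0, M = -2*sqrt(5)/5, N = 0.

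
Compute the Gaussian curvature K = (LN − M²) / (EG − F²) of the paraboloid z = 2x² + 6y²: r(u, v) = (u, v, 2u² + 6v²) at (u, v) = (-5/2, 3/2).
K = 48/180625

Coefficients of the first fundamental form: E = 16*u^2 + 1, F = 48*u*v, G = 144*v^2 + 1.
Coefficients of the second fundamental form: L = 4/sqrt(16*u^2 + 144*v^2 + 1), M = 0, N = 12/sqrt(16*u^2 + 144*v^2 + 1).
Assemble K = (LN − M²)/(EG − F²) = 48/(256*u^4 + 4608*u^2*v^2 + 32*u^2 + 20736*v^4 + 288*v^2 + 1). At (u, v) = (-5/2, 3/2): K = 48/180625.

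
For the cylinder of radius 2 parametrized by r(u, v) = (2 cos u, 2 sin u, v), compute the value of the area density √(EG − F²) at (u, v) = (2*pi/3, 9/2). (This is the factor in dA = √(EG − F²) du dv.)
√(EG − F²)|_{(2*pi/3, 9/2)} = 2

E = 4, F = 0, G = 1, so EG − F² = 4. Taking the positive square root: √(EG − F²) = 2. At (u, v) = (2*pi/3, 9/2): 2.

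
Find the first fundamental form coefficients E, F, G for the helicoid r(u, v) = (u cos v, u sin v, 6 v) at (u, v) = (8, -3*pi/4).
E = 1;  F = 0;  G = 100

Partials: r_u = (cos(v), sin(v), 0), r_v = (-u*sin(v), u*cos(v), 6). As functions of (u, v):
  E = r_u · r_u = 1,
  F = r_u · r_v = 0,
  G = r_v · r_v = u^2 + 36.
Evaluating at (u, v) = (8, -3*pi/4): E = 1, F = 0, G = 100.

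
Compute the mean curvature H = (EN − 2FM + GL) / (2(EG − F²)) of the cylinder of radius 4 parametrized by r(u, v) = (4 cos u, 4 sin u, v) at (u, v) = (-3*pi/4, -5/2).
H = -1/8

With E = 16, F = 0, G = 1, L = -4, M = 0, N = 0, assemble
  H = (EN − 2FM + GL) / (2(EG − F²)) = -1/8.
At (u, v) = (-3*pi/4, -5/2): H = -1/8.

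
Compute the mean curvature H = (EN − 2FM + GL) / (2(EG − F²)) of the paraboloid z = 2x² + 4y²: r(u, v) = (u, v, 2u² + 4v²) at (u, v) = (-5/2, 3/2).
H = 694*sqrt(5)/8575

With E = 16*u^2 + 1, F = 32*u*v, G = 64*v^2 + 1, L = 4/sqrt(16*u^2 + 64*v^2 + 1), M = 0, N = 8/sqrt(16*u^2 + 64*v^2 + 1), assemble
  H = (EN − 2FM + GL) / (2(EG − F²)) = 2*(32*u^2 + 64*v^2 + 3)/(16*u^2 + 64*v^2 + 1)^(3/2).
At (u, v) = (-5/2, 3/2): H = 694*sqrt(5)/8575.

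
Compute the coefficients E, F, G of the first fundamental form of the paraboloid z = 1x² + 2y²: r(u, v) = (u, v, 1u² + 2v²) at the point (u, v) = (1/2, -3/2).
E = 2;  F = -6;  G = 37

Partials: r_u = (1, 0, 2*u), r_v = (0, 1, 4*v). As functions of (u, v):
  E = r_u · r_u = 4*u^2 + 1,
  F = r_u · r_v = 8*u*v,
  G = r_v · r_v = 16*v^2 + 1.
Evaluating at (u, v) = (1/2, -3/2): E = 2, F = -6, G = 37.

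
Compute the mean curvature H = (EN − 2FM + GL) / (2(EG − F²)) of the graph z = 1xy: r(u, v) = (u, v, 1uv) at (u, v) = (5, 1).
H = -5*sqrt(3)/243

With E = v^2 + 1, F = u*v, G = u^2 + 1, L = 0, M = 1/sqrt(u^2 + v^2 + 1), N = 0, assemble
  H = (EN − 2FM + GL) / (2(EG − F²)) = -u*v/(u^2 + v^2 + 1)^(3/2).
At (u, v) = (5, 1): H = -5*sqrt(3)/243.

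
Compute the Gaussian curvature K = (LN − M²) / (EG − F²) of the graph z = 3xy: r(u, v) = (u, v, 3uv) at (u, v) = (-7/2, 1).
K = -144/231361

Coefficients of the first fundamental form: E = 9*v^2 + 1, F = 9*u*v, G = 9*u^2 + 1.
Coefficients of the second fundamental form: L = 0, M = 3/sqrt(9*u^2 + 9*v^2 + 1), N = 0.
Assemble K = (LN − M²)/(EG − F²) = -9/(81*u^4 + 162*u^2*v^2 + 18*u^2 + 81*v^4 + 18*v^2 + 1). At (u, v) = (-7/2, 1): K = -144/231361.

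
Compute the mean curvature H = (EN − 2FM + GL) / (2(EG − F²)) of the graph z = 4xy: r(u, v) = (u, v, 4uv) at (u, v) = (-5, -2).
H = -128*sqrt(465)/43245

With E = 16*v^2 + 1, F = 16*u*v, G = 16*u^2 + 1, L = 0, M = 4/sqrt(16*u^2 + 16*v^2 + 1), N = 0, assemble
  H = (EN − 2FM + GL) / (2(EG − F²)) = -64*u*v/(16*u^2 + 16*v^2 + 1)^(3/2).
At (u, v) = (-5, -2): H = -128*sqrt(465)/43245.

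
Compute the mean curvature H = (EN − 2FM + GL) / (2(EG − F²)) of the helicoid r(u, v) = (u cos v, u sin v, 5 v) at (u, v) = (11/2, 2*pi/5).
H = 0

With E = 1, F = 0, G = u^2 + 25, L = 0, M = -5/sqrt(u^2 + 25), N = 0, assemble
  H = (EN − 2FM + GL) / (2(EG − F²)) = 0.
At (u, v) = (11/2, 2*pi/5): H = 0.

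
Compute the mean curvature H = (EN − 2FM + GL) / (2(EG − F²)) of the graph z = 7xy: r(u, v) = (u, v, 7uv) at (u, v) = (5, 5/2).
H = -34300*sqrt(681)/12521547

With E = 49*v^2 + 1, F = 49*u*v, G = 49*u^2 + 1, L = 0, M = 7/sqrt(49*u^2 + 49*v^2 + 1), N = 0, assemble
  H = (EN − 2FM + GL) / (2(EG − F²)) = -343*u*v/(49*u^2 + 49*v^2 + 1)^(3/2).
At (u, v) = (5, 5/2): H = -34300*sqrt(681)/12521547.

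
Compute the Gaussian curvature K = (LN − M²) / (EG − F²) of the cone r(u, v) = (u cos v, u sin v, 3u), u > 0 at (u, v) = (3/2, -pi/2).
K = 0

Coefficients of the first fundamental form: E = 10, F = 0, G = u^2.
Coefficients of the second fundamental form: L = 0, M = 0, N = 3*sqrt(10)*u^2/(10*Abs(u)).
Assemble K = (LN − M²)/(EG − F²) = 0. At (u, v) = (3/2, -pi/2): K = 0.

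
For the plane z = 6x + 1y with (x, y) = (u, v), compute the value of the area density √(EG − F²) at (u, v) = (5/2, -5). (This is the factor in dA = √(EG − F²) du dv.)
√(EG − F²)|_{(5/2, -5)} = sqrt(38)

E = 37, F = 6, G = 2, so EG − F² = 38. Taking the positive square root: √(EG − F²) = sqrt(38). At (u, v) = (5/2, -5): sqrt(38).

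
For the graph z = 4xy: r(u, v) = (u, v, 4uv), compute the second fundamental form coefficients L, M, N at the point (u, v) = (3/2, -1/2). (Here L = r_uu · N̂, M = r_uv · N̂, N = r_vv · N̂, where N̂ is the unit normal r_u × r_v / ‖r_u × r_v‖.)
L = 0;  M = 4*sqrt(41)/41;  N = 0

Compute the unit normal N̂(u, v) = (-4*v/sqrt(16*u^2 + 16*v^2 + 1), -4*u/sqrt(16*u^2 + 16*v^2 + 1), 1/sqrt(16*u^2 + 16*v^2 + 1)), and the second partials r_uu, r_uv, r_vv. Take dot products:
  L(u, v) = r_uu · N̂ = 0,
  M(u, v) = r_uv · N̂ = 4/sqrt(16*u^2 + 16*v^2 + 1),
  N(u, v) = r_vv · N̂ = 0.
Evaluating at (u, v) = (3/2, -1/2):
  L = 0, M = 4*sqrt(41)/41, N = 0.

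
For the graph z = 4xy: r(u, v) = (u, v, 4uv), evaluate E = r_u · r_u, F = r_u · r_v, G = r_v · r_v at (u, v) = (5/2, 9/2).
E = 325;  F = 180;  G = 101

Partials: r_u = (1, 0, 4*v), r_v = (0, 1, 4*u). As functions of (u, v):
  E = r_u · r_u = 16*v^2 + 1,
  F = r_u · r_v = 16*u*v,
  G = r_v · r_v = 16*u^2 + 1.
Evaluating at (u, v) = (5/2, 9/2): E = 325, F = 180, G = 101.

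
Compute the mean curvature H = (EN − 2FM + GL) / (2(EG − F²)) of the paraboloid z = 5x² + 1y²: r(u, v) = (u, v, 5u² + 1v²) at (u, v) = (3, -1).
H = 926*sqrt(905)/819025

With E = 100*u^2 + 1, F = 20*u*v, G = 4*v^2 + 1, L = 10/sqrt(100*u^2 + 4*v^2 + 1), M = 0, N = 2/sqrt(100*u^2 + 4*v^2 + 1), assemble
  H = (EN − 2FM + GL) / (2(EG − F²)) = 2*(50*u^2 + 10*v^2 + 3)/(100*u^2 + 4*v^2 + 1)^(3/2).
At (u, v) = (3, -1): H = 926*sqrt(905)/819025.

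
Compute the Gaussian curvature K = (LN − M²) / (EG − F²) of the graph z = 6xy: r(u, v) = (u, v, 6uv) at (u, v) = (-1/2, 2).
K = -9/5929

Coefficients of the first fundamental form: E = 36*v^2 + 1, F = 36*u*v, G = 36*u^2 + 1.
Coefficients of the second fundamental form: L = 0, M = 6/sqrt(36*u^2 + 36*v^2 + 1), N = 0.
Assemble K = (LN − M²)/(EG − F²) = -36/(1296*u^4 + 2592*u^2*v^2 + 72*u^2 + 1296*v^4 + 72*v^2 + 1). At (u, v) = (-1/2, 2): K = -9/5929.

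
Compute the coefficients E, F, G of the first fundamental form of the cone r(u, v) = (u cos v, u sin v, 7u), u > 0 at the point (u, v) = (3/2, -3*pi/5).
E = 50;  F = 0;  G = 9/4

Partials: r_u = (cos(v), sin(v), 7), r_v = (-u*sin(v), u*cos(v), 0). As functions of (u, v):
  E = r_u · r_u = 50,
  F = r_u · r_v = 0,
  G = r_v · r_v = u^2.
Evaluating at (u, v) = (3/2, -3*pi/5): E = 50, F = 0, G = 9/4.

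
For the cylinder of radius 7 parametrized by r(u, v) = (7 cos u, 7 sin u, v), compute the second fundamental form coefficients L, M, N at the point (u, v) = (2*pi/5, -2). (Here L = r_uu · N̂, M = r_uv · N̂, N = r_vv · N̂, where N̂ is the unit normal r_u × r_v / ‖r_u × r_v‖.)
L = -7;  M = 0;  N = 0

Compute the unit normal N̂(u, v) = (cos(u), sin(u), 0), and the second partials r_uu, r_uv, r_vv. Take dot products:
  L(u, v) = r_uu · N̂ = -7,
  M(u, v) = r_uv · N̂ = 0,
  N(u, v) = r_vv · N̂ = 0.
Evaluating at (u, v) = (2*pi/5, -2):
  L = -7, M = 0, N = 0.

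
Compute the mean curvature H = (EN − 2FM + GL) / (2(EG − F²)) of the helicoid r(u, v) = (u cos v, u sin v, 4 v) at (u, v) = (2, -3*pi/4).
H = 0

With E = 1, F = 0, G = u^2 + 16, L = 0, M = -4/sqrt(u^2 + 16), N = 0, assemble
  H = (EN − 2FM + GL) / (2(EG − F²)) = 0.
At (u, v) = (2, -3*pi/4): H = 0.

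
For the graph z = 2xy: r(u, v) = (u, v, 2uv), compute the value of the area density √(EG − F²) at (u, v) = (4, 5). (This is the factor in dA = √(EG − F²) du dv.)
√(EG − F²)|_{(4, 5)} = sqrt(165)

E = 4*v^2 + 1, F = 4*u*v, G = 4*u^2 + 1, so EG − F² = 4*u^2 + 4*v^2 + 1. Taking the positive square root: √(EG − F²) = sqrt(4*u^2 + 4*v^2 + 1). At (u, v) = (4, 5): sqrt(165).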